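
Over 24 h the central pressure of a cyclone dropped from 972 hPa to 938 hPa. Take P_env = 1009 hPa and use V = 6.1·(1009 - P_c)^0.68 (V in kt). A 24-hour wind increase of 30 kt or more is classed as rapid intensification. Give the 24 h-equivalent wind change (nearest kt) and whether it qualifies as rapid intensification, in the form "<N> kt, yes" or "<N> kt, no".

V₁: ΔP = 37, V ≈ 6.1 × 37^0.68 ≈ 71.07 kt.
V₂: ΔP = 71, V ≈ 6.1 × 71^0.68 ≈ 110.71 kt.
ΔV over 24 h = 39.64 kt → 24 h equivalent = 39.64 × 24/24 ≈ 39.64 kt.
40 kt ≥ 30 kt ⇒ rapid intensification.

40 kt, yes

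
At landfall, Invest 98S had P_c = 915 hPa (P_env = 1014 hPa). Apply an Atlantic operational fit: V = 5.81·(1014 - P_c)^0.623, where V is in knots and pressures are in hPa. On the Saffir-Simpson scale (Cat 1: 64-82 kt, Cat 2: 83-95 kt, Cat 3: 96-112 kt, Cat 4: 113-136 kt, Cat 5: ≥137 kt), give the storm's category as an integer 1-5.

ΔP = 1014 − 915 = 99 hPa.
V ≈ 5.81 × 99^0.623 = 5.81 × 17.51 ≈ 102 kt.
102 kt falls in the Category 3 band.

3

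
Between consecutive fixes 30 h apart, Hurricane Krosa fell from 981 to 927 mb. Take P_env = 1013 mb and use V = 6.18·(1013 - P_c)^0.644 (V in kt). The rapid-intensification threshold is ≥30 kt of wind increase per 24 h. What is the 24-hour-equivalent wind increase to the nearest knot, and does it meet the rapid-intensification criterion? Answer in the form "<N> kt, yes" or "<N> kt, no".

V₁: ΔP = 32, V ≈ 6.18 × 32^0.644 ≈ 57.58 kt.
V₂: ΔP = 86, V ≈ 6.18 × 86^0.644 ≈ 108.84 kt.
ΔV over 30 h = 51.26 kt → 24 h equivalent = 51.26 × 24/30 ≈ 41.01 kt.
41 kt ≥ 30 kt ⇒ rapid intensification.

41 kt, yes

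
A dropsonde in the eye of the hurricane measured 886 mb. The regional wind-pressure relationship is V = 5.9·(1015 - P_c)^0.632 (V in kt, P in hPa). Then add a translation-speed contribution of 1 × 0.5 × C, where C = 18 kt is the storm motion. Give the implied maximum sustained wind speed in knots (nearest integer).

ΔP = 1015 − 886 = 129 mb.
129^0.632 ≈ 21.572.
V ≈ 5.9 × 21.572 ≈ 127.3 kt.
Translation term: 1 × 0.5 × 18 = 9 kt.
Corrected V ≈ 136.3 kt → 136 kt.

136 kt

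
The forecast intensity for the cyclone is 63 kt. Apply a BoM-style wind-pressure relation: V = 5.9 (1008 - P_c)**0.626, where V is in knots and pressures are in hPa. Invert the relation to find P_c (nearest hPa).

ΔP = (V / 5.9)^(1/0.626) = (63/5.9)^1.597.
63/5.9 = 10.678; 10.678^1.597 ≈ 43.95 hPa.
P_c = 1008 − 43.95 = 964.05 ≈ 964 hPa.

964 hPa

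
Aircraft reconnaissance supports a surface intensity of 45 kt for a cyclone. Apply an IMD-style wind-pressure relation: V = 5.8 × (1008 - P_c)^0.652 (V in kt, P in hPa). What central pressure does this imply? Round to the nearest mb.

985 mb

ΔP = (V / 5.8)^(1/0.652) = (45/5.8)^1.534.
45/5.8 = 7.759; 7.759^1.534 ≈ 23.16 mb.
P_c = 1008 − 23.16 = 984.84 ≈ 985 mb.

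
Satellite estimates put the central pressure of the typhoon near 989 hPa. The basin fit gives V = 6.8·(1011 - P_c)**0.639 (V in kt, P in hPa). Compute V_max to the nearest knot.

49 kt

ΔP = 1011 − 989 = 22 hPa.
22^0.639 ≈ 7.208.
V ≈ 6.8 × 7.208 ≈ 49.0 kt.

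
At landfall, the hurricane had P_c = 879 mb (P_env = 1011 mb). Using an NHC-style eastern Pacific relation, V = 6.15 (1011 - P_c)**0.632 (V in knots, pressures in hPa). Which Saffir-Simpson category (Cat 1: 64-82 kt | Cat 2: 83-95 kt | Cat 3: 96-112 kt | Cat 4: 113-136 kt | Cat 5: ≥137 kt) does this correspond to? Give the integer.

4

ΔP = 1011 − 879 = 132 mb.
V ≈ 6.15 × 132^0.632 = 6.15 × 21.89 ≈ 135 kt.
135 kt falls in the Category 4 band.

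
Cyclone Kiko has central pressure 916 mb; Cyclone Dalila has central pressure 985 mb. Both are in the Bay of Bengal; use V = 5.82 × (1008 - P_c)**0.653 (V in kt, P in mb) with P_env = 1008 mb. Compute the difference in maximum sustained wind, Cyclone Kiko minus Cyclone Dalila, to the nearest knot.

Cyclone Kiko: ΔP = 92; V ≈ 5.82 × 92^0.653 ≈ 111.50 kt.
Cyclone Dalila: ΔP = 23; V ≈ 5.82 × 23^0.653 ≈ 45.10 kt.
Difference ≈ 111.50 − 45.10 = 66.40 → 66 kt.

66 kt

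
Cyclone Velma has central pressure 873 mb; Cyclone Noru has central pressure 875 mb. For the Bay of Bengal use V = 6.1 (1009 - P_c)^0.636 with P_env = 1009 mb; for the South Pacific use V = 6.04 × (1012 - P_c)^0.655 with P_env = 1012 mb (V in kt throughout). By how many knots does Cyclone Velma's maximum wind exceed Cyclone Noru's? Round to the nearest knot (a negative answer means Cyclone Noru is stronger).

Cyclone Velma: ΔP = 136; V ≈ 6.1 × 136^0.636 ≈ 138.76 kt.
Cyclone Noru: ΔP = 137; V ≈ 6.04 × 137^0.655 ≈ 151.56 kt.
Difference ≈ 138.76 − 151.56 = -12.80 → -13 kt.

-13 kt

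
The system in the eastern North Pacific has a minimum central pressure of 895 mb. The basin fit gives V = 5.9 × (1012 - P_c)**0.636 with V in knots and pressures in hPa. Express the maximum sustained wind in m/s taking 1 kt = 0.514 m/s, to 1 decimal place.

ΔP = 1012 − 895 = 117 mb.
V ≈ 5.9 × 117^0.636 = 5.9 × 20.671 ≈ 121.960 kt.
121.960 × 0.514 ≈ 62.69 m/s → 62.7 m/s.

62.7 m/s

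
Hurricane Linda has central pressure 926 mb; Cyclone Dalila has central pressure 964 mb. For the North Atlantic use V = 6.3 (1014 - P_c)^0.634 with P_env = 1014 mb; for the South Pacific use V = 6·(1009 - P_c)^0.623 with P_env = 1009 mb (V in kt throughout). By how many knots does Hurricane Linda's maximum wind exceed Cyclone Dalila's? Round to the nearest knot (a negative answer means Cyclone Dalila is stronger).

43 kt

Hurricane Linda: ΔP = 88; V ≈ 6.3 × 88^0.634 ≈ 107.68 kt.
Cyclone Dalila: ΔP = 45; V ≈ 6 × 45^0.623 ≈ 64.28 kt.
Difference ≈ 107.68 − 64.28 = 43.40 → 43 kt.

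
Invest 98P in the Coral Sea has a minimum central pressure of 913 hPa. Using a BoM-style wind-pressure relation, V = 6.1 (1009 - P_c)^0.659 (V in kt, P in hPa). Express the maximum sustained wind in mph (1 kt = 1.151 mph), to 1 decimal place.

ΔP = 1009 − 913 = 96 hPa.
V ≈ 6.1 × 96^0.659 = 6.1 × 20.245 ≈ 123.494 kt.
123.494 × 1.151 ≈ 142.14 mph → 142.1 mph.

142.1 mph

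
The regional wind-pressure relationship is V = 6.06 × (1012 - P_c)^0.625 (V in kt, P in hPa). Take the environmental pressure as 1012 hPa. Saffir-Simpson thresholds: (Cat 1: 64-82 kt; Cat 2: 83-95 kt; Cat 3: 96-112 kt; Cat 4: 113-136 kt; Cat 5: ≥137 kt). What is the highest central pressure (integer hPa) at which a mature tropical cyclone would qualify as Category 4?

904 hPa

Category 4 begins at V = 113 kt.
Required ΔP = (113/6.06)^(1/0.625) = 18.647^1.600 ≈ 107.89 hPa.
P_c ≤ 1012 − 107.89 = 904.11, so the highest integer P_c is 904 hPa.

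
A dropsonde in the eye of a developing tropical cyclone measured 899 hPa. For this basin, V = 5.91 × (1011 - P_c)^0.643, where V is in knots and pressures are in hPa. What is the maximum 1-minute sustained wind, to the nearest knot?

ΔP = 1011 − 899 = 112 hPa.
112^0.643 ≈ 20.780.
V ≈ 5.91 × 20.780 ≈ 122.8 kt.

123 kt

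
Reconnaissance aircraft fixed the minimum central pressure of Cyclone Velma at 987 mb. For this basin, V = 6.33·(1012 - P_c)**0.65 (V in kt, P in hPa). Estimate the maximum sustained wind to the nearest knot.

ΔP = 1012 − 987 = 25 mb.
25^0.65 ≈ 8.103.
V ≈ 6.33 × 8.103 ≈ 51.3 kt.

51 kt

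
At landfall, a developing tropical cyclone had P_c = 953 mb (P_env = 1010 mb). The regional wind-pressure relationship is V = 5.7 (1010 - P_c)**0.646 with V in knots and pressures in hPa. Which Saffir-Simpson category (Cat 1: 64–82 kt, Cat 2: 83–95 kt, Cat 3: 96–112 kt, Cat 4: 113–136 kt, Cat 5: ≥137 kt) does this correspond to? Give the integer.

1

ΔP = 1010 − 953 = 57 mb.
V ≈ 5.7 × 57^0.646 = 5.7 × 13.62 ≈ 78 kt.
78 kt falls in the Category 1 band.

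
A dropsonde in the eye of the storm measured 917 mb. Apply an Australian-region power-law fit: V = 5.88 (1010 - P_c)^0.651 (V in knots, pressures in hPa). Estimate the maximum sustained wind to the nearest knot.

112 kt

ΔP = 1010 − 917 = 93 mb.
93^0.651 ≈ 19.120.
V ≈ 5.88 × 19.120 ≈ 112.4 kt.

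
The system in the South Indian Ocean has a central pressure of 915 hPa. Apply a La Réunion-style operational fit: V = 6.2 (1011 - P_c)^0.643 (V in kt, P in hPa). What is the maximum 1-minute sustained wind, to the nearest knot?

117 kt

ΔP = 1011 − 915 = 96 hPa.
96^0.643 ≈ 18.819.
V ≈ 6.2 × 18.819 ≈ 116.7 kt.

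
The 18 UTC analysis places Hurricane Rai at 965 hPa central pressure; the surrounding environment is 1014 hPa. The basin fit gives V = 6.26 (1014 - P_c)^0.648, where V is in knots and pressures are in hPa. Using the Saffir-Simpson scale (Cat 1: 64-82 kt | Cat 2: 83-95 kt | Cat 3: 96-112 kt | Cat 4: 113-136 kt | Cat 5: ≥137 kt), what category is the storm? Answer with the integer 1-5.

1

ΔP = 1014 − 965 = 49 hPa.
V ≈ 6.26 × 49^0.648 = 6.26 × 12.45 ≈ 78 kt.
78 kt falls in the Category 1 band.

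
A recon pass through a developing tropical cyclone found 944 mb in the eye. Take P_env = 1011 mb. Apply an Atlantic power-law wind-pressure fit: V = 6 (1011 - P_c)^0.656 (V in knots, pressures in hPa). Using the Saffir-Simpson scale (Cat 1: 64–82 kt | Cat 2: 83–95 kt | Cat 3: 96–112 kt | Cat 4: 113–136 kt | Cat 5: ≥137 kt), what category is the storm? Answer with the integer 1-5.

ΔP = 1011 − 944 = 67 mb.
V ≈ 6 × 67^0.656 = 6 × 15.77 ≈ 95 kt.
95 kt falls in the Category 2 band.

2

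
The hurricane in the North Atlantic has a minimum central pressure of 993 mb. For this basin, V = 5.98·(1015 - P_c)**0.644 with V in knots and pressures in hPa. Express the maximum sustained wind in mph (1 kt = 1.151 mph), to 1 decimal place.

50.4 mph

ΔP = 1015 − 993 = 22 mb.
V ≈ 5.98 × 22^0.644 = 5.98 × 7.320 ≈ 43.775 kt.
43.775 × 1.151 ≈ 50.38 mph → 50.4 mph.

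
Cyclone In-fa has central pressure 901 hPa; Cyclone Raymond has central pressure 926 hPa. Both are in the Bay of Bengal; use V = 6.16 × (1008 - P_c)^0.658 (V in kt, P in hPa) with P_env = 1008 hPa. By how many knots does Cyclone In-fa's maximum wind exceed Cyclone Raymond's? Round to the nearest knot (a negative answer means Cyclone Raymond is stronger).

21 kt

Cyclone In-fa: ΔP = 107; V ≈ 6.16 × 107^0.658 ≈ 133.33 kt.
Cyclone Raymond: ΔP = 82; V ≈ 6.16 × 82^0.658 ≈ 111.91 kt.
Difference ≈ 133.33 − 111.91 = 21.42 → 21 kt.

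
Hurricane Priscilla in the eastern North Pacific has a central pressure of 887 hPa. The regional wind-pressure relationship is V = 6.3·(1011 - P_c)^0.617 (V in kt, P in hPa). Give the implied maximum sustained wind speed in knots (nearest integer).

123 kt

ΔP = 1011 − 887 = 124 hPa.
124^0.617 ≈ 19.572.
V ≈ 6.3 × 19.572 ≈ 123.3 kt.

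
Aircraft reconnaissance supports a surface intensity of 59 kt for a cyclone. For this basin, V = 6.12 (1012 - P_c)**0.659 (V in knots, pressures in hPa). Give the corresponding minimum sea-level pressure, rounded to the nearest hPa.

ΔP = (V / 6.12)^(1/0.659) = (59/6.12)^1.517.
59/6.12 = 9.641; 9.641^1.517 ≈ 31.14 hPa.
P_c = 1012 − 31.14 = 980.86 ≈ 981 hPa.

981 hPa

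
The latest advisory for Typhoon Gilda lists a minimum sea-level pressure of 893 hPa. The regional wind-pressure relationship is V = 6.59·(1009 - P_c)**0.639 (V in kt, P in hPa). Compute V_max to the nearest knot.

ΔP = 1009 − 893 = 116 hPa.
116^0.639 ≈ 20.854.
V ≈ 6.59 × 20.854 ≈ 137.4 kt.

137 kt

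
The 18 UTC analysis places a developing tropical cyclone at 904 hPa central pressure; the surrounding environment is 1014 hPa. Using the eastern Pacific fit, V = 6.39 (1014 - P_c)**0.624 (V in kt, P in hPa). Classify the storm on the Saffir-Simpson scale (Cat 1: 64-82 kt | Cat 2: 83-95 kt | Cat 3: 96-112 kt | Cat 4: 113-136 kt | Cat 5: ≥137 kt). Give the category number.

ΔP = 1014 − 904 = 110 hPa.
V ≈ 6.39 × 110^0.624 = 6.39 × 18.79 ≈ 120 kt.
120 kt falls in the Category 4 band.

4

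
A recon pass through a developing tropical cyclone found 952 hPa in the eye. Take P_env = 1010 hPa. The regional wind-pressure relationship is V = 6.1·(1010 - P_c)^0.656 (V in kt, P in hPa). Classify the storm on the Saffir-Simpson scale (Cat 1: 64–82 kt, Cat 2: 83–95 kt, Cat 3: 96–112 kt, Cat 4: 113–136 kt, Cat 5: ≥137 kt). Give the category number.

ΔP = 1010 − 952 = 58 hPa.
V ≈ 6.1 × 58^0.656 = 6.1 × 14.35 ≈ 88 kt.
88 kt falls in the Category 2 band.

2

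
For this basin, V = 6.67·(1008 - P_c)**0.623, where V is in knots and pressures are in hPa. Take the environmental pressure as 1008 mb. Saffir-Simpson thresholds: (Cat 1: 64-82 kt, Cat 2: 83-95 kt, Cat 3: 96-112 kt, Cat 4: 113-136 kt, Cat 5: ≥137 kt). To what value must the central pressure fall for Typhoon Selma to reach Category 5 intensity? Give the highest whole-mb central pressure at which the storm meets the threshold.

Category 5 begins at V = 137 kt.
Required ΔP = (137/6.67)^(1/0.623) = 20.540^1.605 ≈ 127.91 mb.
P_c ≤ 1008 − 127.91 = 880.09, so the highest integer P_c is 880 mb.

880 mb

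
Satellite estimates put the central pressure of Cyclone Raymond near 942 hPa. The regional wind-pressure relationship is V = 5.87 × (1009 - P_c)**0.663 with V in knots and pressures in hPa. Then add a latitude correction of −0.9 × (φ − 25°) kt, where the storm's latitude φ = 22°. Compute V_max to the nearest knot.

98 kt

ΔP = 1009 − 942 = 67 hPa.
67^0.663 ≈ 16.244.
V ≈ 5.87 × 16.244 ≈ 95.4 kt.
Latitude correction: −0.9 × (22 − 25) = 2.7 kt.
Corrected V ≈ 98.1 kt → 98 kt.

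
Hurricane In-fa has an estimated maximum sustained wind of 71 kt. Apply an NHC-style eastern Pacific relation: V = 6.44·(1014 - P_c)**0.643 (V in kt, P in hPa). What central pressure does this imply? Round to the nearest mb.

ΔP = (V / 6.44)^(1/0.643) = (71/6.44)^1.555.
71/6.44 = 11.025; 11.025^1.555 ≈ 41.79 mb.
P_c = 1014 − 41.79 = 972.21 ≈ 972 mb.

972 mb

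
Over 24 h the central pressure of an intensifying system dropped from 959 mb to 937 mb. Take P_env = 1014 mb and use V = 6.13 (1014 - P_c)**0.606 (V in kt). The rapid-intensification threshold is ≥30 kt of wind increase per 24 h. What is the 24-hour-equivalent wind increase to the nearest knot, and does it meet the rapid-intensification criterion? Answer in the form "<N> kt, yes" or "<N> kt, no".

16 kt, no

V₁: ΔP = 55, V ≈ 6.13 × 55^0.606 ≈ 69.52 kt.
V₂: ΔP = 77, V ≈ 6.13 × 77^0.606 ≈ 85.25 kt.
ΔV over 24 h = 15.73 kt → 24 h equivalent = 15.73 × 24/24 ≈ 15.73 kt.
16 kt < 30 kt ⇒ not rapid intensification.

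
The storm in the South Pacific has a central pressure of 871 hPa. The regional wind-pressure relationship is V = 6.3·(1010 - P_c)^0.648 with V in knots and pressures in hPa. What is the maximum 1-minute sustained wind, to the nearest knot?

ΔP = 1010 − 871 = 139 hPa.
139^0.648 ≈ 24.472.
V ≈ 6.3 × 24.472 ≈ 154.2 kt.

154 kt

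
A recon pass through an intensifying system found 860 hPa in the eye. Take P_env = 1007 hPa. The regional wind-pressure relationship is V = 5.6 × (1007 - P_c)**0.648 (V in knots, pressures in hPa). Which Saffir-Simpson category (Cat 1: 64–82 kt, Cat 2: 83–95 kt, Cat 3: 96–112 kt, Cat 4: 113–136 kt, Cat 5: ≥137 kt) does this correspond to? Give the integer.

5

ΔP = 1007 − 860 = 147 hPa.
V ≈ 5.6 × 147^0.648 = 5.6 × 25.38 ≈ 142 kt.
142 kt falls in the Category 5 band.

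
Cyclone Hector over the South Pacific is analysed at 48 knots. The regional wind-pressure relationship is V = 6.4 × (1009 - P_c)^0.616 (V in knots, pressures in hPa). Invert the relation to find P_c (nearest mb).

983 mb

ΔP = (V / 6.4)^(1/0.616) = (48/6.4)^1.623.
48/6.4 = 7.500; 7.500^1.623 ≈ 26.34 mb.
P_c = 1009 − 26.34 = 982.66 ≈ 983 mb.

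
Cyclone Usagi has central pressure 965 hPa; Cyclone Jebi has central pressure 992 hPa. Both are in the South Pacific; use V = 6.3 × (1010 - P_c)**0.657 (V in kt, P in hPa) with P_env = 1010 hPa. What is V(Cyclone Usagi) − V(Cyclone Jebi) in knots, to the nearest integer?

Cyclone Usagi: ΔP = 45; V ≈ 6.3 × 45^0.657 ≈ 76.82 kt.
Cyclone Jebi: ΔP = 18; V ≈ 6.3 × 18^0.657 ≈ 42.08 kt.
Difference ≈ 76.82 − 42.08 = 34.74 → 35 kt.

35 kt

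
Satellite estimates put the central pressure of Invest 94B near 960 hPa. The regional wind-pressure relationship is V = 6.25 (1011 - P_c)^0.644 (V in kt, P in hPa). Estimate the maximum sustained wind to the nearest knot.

ΔP = 1011 − 960 = 51 hPa.
51^0.644 ≈ 12.580.
V ≈ 6.25 × 12.580 ≈ 78.6 kt.

79 kt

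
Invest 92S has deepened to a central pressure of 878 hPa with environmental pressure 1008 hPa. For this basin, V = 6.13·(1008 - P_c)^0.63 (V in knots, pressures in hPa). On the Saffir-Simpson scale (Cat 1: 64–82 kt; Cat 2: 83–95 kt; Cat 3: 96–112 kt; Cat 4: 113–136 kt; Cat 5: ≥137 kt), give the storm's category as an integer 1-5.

4

ΔP = 1008 − 878 = 130 hPa.
V ≈ 6.13 × 130^0.63 = 6.13 × 21.47 ≈ 132 kt.
132 kt falls in the Category 4 band.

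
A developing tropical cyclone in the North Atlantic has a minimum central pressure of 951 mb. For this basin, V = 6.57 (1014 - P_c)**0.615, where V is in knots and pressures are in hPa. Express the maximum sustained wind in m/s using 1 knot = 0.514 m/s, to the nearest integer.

43 m/s

ΔP = 1014 − 951 = 63 mb.
V ≈ 6.57 × 63^0.615 = 6.57 × 12.782 ≈ 83.977 kt.
83.977 × 0.514 ≈ 43.16 m/s → 43 m/s.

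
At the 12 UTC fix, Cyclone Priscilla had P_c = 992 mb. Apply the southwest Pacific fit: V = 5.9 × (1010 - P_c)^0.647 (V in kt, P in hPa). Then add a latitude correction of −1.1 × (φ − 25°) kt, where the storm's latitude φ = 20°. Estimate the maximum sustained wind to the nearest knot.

ΔP = 1010 − 992 = 18 mb.
18^0.647 ≈ 6.489.
V ≈ 5.9 × 6.489 ≈ 38.3 kt.
Latitude correction: −1.1 × (20 − 25) = 5.5 kt.
Corrected V ≈ 43.8 kt → 44 kt.

44 kt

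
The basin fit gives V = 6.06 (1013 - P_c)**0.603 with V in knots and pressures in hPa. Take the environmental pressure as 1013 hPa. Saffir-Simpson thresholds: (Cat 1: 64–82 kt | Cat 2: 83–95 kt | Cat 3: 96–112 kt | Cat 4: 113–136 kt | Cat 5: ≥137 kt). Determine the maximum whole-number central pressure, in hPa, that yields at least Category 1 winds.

963 hPa

Category 1 begins at V = 64 kt.
Required ΔP = (64/6.06)^(1/0.603) = 10.561^1.658 ≈ 49.85 hPa.
P_c ≤ 1013 − 49.85 = 963.15, so the highest integer P_c is 963 hPa.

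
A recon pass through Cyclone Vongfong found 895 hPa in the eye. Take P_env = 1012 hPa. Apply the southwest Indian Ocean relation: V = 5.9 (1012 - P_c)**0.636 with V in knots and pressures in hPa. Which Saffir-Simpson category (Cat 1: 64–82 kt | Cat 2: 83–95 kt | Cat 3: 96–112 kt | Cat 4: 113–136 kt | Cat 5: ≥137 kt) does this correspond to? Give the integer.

4

ΔP = 1012 − 895 = 117 hPa.
V ≈ 5.9 × 117^0.636 = 5.9 × 20.67 ≈ 122 kt.
122 kt falls in the Category 4 band.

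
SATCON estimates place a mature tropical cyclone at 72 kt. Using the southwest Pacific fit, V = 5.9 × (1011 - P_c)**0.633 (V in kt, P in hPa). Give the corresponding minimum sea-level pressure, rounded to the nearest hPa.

959 hPa

ΔP = (V / 5.9)^(1/0.633) = (72/5.9)^1.580.
72/5.9 = 12.203; 12.203^1.580 ≈ 52.05 hPa.
P_c = 1011 − 52.05 = 958.95 ≈ 959 hPa.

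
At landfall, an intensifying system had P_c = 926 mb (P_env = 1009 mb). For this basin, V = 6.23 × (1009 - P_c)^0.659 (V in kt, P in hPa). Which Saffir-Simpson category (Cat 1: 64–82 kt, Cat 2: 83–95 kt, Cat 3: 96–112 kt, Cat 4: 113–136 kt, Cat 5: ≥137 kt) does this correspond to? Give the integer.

ΔP = 1009 − 926 = 83 mb.
V ≈ 6.23 × 83^0.659 = 6.23 × 18.39 ≈ 115 kt.
115 kt falls in the Category 4 band.

4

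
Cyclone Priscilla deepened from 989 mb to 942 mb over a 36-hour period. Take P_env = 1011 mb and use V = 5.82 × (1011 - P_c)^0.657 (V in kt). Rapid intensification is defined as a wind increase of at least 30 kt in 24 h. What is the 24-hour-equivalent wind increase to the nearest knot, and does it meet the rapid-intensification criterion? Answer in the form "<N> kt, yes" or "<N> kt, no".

V₁: ΔP = 22, V ≈ 5.82 × 22^0.657 ≈ 44.35 kt.
V₂: ΔP = 69, V ≈ 5.82 × 69^0.657 ≈ 93.98 kt.
ΔV over 36 h = 49.63 kt → 24 h equivalent = 49.63 × 24/36 ≈ 33.09 kt.
33 kt ≥ 30 kt ⇒ rapid intensification.

33 kt, yes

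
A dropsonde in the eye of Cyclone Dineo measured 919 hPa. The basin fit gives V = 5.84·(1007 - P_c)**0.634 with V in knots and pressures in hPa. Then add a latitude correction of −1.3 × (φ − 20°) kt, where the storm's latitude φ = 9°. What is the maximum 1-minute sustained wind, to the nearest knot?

114 kt

ΔP = 1007 − 919 = 88 hPa.
88^0.634 ≈ 17.092.
V ≈ 5.84 × 17.092 ≈ 99.8 kt.
Latitude correction: −1.3 × (9 − 20) = 14.3 kt.
Corrected V ≈ 114.1 kt → 114 kt.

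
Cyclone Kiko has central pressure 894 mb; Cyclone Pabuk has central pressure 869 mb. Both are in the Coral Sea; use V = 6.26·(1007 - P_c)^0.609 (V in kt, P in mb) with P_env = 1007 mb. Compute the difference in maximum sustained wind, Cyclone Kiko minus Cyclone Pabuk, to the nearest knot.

Cyclone Kiko: ΔP = 113; V ≈ 6.26 × 113^0.609 ≈ 111.40 kt.
Cyclone Pabuk: ΔP = 138; V ≈ 6.26 × 138^0.609 ≈ 125.82 kt.
Difference ≈ 111.40 − 125.82 = -14.42 → -14 kt.

-14 kt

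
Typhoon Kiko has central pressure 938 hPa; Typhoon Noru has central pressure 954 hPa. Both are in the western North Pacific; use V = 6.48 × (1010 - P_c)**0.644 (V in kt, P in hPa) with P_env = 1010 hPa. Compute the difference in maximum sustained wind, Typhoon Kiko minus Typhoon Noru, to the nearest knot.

Typhoon Kiko: ΔP = 72; V ≈ 6.48 × 72^0.644 ≈ 101.79 kt.
Typhoon Noru: ΔP = 56; V ≈ 6.48 × 56^0.644 ≈ 86.58 kt.
Difference ≈ 101.79 − 86.58 = 15.21 → 15 kt.

15 kt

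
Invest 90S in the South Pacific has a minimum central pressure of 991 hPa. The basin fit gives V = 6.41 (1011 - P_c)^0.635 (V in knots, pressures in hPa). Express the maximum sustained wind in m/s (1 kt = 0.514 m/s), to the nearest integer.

22 m/s

ΔP = 1011 − 991 = 20 hPa.
V ≈ 6.41 × 20^0.635 = 6.41 × 6.701 ≈ 42.955 kt.
42.955 × 0.514 ≈ 22.08 m/s → 22 m/s.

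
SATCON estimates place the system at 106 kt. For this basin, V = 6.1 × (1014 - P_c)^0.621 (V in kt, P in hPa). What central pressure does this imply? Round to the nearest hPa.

ΔP = (V / 6.1)^(1/0.621) = (106/6.1)^1.610.
106/6.1 = 17.377; 17.377^1.610 ≈ 99.25 hPa.
P_c = 1014 − 99.25 = 914.75 ≈ 915 hPa.

915 hPa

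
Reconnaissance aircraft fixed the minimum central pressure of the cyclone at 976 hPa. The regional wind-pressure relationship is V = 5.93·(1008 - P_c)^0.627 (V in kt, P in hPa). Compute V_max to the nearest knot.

52 kt

ΔP = 1008 − 976 = 32 hPa.
32^0.627 ≈ 8.785.
V ≈ 5.93 × 8.785 ≈ 52.1 kt.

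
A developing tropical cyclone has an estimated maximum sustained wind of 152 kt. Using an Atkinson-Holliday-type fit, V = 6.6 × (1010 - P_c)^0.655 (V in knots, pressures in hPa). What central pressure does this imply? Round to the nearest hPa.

ΔP = (V / 6.6)^(1/0.655) = (152/6.6)^1.527.
152/6.6 = 23.030; 23.030^1.527 ≈ 120.18 hPa.
P_c = 1010 − 120.18 = 889.82 ≈ 890 hPa.

890 hPa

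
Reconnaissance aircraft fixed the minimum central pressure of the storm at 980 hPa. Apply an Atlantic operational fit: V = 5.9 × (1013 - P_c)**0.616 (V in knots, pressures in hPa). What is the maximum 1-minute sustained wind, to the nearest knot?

51 kt

ΔP = 1013 − 980 = 33 hPa.
33^0.616 ≈ 8.618.
V ≈ 5.9 × 8.618 ≈ 50.8 kt.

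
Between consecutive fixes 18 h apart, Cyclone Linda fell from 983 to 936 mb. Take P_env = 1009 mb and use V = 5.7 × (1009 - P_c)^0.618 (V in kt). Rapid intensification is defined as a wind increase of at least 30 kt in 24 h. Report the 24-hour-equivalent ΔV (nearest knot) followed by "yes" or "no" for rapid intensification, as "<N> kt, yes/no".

V₁: ΔP = 26, V ≈ 5.7 × 26^0.618 ≈ 42.69 kt.
V₂: ΔP = 73, V ≈ 5.7 × 73^0.618 ≈ 80.80 kt.
ΔV over 18 h = 38.11 kt → 24 h equivalent = 38.11 × 24/18 ≈ 50.81 kt.
51 kt ≥ 30 kt ⇒ rapid intensification.

51 kt, yes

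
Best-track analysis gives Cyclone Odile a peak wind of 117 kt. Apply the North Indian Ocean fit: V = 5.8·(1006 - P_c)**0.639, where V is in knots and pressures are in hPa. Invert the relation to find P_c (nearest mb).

ΔP = (V / 5.8)^(1/0.639) = (117/5.8)^1.565.
117/5.8 = 20.172; 20.172^1.565 ≈ 110.12 mb.
P_c = 1006 − 110.12 = 895.88 ≈ 896 mb.

896 mb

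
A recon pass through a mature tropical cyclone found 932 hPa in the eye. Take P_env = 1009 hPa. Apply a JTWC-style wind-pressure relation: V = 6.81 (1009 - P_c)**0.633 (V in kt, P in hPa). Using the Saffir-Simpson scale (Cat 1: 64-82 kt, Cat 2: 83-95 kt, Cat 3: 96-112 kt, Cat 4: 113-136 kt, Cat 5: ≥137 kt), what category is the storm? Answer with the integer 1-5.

3

ΔP = 1009 − 932 = 77 hPa.
V ≈ 6.81 × 77^0.633 = 6.81 × 15.64 ≈ 106 kt.
106 kt falls in the Category 3 band.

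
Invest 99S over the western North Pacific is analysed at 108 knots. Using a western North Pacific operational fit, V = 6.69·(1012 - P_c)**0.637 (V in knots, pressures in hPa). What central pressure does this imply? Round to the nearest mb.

ΔP = (V / 6.69)^(1/0.637) = (108/6.69)^1.570.
108/6.69 = 16.143; 16.143^1.570 ≈ 78.77 mb.
P_c = 1012 − 78.77 = 933.23 ≈ 933 mb.

933 mb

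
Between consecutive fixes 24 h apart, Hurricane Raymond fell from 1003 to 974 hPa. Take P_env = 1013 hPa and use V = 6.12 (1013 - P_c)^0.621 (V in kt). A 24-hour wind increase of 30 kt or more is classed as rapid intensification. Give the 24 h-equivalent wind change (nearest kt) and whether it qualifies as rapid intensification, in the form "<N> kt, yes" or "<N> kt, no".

V₁: ΔP = 10, V ≈ 6.12 × 10^0.621 ≈ 25.57 kt.
V₂: ΔP = 39, V ≈ 6.12 × 39^0.621 ≈ 59.54 kt.
ΔV over 24 h = 33.97 kt → 24 h equivalent = 33.97 × 24/24 ≈ 33.97 kt.
34 kt ≥ 30 kt ⇒ rapid intensification.

34 kt, yes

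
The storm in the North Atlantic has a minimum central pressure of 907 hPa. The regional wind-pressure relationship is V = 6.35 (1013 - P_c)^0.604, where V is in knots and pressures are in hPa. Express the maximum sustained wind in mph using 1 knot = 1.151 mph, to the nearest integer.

122 mph

ΔP = 1013 − 907 = 106 hPa.
V ≈ 6.35 × 106^0.604 = 6.35 × 16.722 ≈ 106.184 kt.
106.184 × 1.151 ≈ 122.22 mph → 122 mph.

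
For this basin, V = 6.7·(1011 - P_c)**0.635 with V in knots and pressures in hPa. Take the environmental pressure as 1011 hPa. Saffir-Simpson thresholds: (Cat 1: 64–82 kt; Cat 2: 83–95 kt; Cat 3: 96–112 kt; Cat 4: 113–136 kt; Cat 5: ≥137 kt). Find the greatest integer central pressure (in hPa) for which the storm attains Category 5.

Category 5 begins at V = 137 kt.
Required ΔP = (137/6.7)^(1/0.635) = 20.448^1.575 ≈ 115.88 hPa.
P_c ≤ 1011 − 115.88 = 895.12, so the highest integer P_c is 895 hPa.

895 hPa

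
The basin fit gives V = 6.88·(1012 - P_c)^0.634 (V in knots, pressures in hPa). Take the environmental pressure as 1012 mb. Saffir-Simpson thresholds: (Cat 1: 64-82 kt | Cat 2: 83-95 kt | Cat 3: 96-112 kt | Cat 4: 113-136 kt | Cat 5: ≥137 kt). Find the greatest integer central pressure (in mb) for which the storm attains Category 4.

Category 4 begins at V = 113 kt.
Required ΔP = (113/6.88)^(1/0.634) = 16.424^1.577 ≈ 82.64 mb.
P_c ≤ 1012 − 82.64 = 929.36, so the highest integer P_c is 929 mb.

929 mb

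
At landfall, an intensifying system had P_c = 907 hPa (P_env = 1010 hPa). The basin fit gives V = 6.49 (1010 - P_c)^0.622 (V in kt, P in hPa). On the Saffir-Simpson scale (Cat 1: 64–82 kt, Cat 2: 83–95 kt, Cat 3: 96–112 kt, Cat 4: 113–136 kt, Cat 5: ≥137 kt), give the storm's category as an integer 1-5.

4

ΔP = 1010 − 907 = 103 hPa.
V ≈ 6.49 × 103^0.622 = 6.49 × 17.86 ≈ 116 kt.
116 kt falls in the Category 4 band.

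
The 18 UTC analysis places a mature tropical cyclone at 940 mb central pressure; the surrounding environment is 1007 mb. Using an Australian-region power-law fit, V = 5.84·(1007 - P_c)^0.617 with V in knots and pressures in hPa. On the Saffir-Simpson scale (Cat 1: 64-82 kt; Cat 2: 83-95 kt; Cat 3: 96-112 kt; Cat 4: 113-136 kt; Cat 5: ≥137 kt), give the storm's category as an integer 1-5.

1

ΔP = 1007 − 940 = 67 mb.
V ≈ 5.84 × 67^0.617 = 5.84 × 13.39 ≈ 78 kt.
78 kt falls in the Category 1 band.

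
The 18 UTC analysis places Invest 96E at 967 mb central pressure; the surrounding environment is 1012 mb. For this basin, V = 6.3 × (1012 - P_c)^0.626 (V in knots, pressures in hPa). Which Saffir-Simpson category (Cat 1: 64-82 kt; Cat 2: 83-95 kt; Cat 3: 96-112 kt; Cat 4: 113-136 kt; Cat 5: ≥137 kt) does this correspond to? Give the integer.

1

ΔP = 1012 − 967 = 45 mb.
V ≈ 6.3 × 45^0.626 = 6.3 × 10.84 ≈ 68 kt.
68 kt falls in the Category 1 band.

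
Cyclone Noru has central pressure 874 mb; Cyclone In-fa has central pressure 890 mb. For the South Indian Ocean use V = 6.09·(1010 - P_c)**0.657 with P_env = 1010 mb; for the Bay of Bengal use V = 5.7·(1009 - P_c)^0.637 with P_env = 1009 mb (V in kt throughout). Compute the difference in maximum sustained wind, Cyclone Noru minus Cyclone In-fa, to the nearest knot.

Cyclone Noru: ΔP = 136; V ≈ 6.09 × 136^0.657 ≈ 153.59 kt.
Cyclone In-fa: ΔP = 119; V ≈ 5.7 × 119^0.637 ≈ 119.67 kt.
Difference ≈ 153.59 − 119.67 = 33.92 → 34 kt.

34 kt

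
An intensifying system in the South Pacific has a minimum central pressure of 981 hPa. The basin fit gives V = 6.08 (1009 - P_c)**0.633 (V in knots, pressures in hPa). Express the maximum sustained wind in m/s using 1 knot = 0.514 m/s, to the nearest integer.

26 m/s

ΔP = 1009 − 981 = 28 hPa.
V ≈ 6.08 × 28^0.633 = 6.08 × 8.242 ≈ 50.113 kt.
50.113 × 0.514 ≈ 25.76 m/s → 26 m/s.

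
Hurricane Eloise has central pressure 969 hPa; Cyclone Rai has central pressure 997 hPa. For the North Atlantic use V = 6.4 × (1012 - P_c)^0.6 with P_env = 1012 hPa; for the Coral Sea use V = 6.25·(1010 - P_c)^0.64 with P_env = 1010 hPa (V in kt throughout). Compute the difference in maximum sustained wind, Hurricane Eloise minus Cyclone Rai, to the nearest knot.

Hurricane Eloise: ΔP = 43; V ≈ 6.4 × 43^0.6 ≈ 61.13 kt.
Cyclone Rai: ΔP = 13; V ≈ 6.25 × 13^0.64 ≈ 32.27 kt.
Difference ≈ 61.13 − 32.27 = 28.86 → 29 kt.

29 kt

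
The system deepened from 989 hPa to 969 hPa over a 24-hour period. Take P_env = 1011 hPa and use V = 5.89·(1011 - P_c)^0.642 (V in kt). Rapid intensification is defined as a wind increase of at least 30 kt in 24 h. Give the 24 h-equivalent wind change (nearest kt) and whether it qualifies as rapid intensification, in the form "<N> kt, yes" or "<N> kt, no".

V₁: ΔP = 22, V ≈ 5.89 × 22^0.642 ≈ 42.85 kt.
V₂: ΔP = 42, V ≈ 5.89 × 42^0.642 ≈ 64.90 kt.
ΔV over 24 h = 22.05 kt → 24 h equivalent = 22.05 × 24/24 ≈ 22.05 kt.
22 kt < 30 kt ⇒ not rapid intensification.

22 kt, no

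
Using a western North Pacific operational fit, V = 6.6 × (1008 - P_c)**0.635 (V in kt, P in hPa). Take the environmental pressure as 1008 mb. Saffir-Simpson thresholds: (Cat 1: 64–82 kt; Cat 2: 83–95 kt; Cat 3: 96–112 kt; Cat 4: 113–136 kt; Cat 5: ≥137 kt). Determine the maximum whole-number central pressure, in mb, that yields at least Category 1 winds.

Category 1 begins at V = 64 kt.
Required ΔP = (64/6.6)^(1/0.635) = 9.697^1.575 ≈ 35.79 mb.
P_c ≤ 1008 − 35.79 = 972.21, so the highest integer P_c is 972 mb.

972 mb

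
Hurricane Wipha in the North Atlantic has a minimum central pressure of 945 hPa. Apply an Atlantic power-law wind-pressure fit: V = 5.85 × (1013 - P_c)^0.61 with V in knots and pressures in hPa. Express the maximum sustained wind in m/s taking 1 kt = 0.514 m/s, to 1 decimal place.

ΔP = 1013 − 945 = 68 hPa.
V ≈ 5.85 × 68^0.61 = 5.85 × 13.117 ≈ 76.734 kt.
76.734 × 0.514 ≈ 39.44 m/s → 39.4 m/s.

39.4 m/s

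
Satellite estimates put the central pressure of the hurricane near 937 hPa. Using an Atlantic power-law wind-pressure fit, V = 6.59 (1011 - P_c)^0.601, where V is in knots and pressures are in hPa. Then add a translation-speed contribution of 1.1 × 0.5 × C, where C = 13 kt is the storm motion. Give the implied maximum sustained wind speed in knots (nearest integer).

ΔP = 1011 − 937 = 74 hPa.
74^0.601 ≈ 13.286.
V ≈ 6.59 × 13.286 ≈ 87.6 kt.
Translation term: 1.1 × 0.5 × 13 = 7.15 kt.
Corrected V ≈ 94.75 kt → 95 kt.

95 kt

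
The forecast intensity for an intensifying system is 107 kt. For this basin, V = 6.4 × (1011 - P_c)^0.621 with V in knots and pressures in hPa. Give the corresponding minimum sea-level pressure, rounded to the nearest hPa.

918 hPa

ΔP = (V / 6.4)^(1/0.621) = (107/6.4)^1.610.
107/6.4 = 16.719; 16.719^1.610 ≈ 93.27 hPa.
P_c = 1011 − 93.27 = 917.73 ≈ 918 hPa.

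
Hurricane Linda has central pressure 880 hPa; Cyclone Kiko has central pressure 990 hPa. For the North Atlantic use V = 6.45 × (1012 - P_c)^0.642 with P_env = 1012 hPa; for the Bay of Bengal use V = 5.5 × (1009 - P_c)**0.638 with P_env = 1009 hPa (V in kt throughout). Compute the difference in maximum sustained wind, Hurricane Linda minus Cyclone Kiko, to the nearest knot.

112 kt

Hurricane Linda: ΔP = 132; V ≈ 6.45 × 132^0.642 ≈ 148.24 kt.
Cyclone Kiko: ΔP = 19; V ≈ 5.5 × 19^0.638 ≈ 35.99 kt.
Difference ≈ 148.24 − 35.99 = 112.25 → 112 kt.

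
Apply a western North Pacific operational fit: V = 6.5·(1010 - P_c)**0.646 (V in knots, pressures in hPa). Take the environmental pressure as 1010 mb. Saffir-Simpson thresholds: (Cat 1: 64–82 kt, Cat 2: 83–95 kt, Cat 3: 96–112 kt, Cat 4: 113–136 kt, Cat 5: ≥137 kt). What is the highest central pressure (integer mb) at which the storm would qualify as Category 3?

945 mb

Category 3 begins at V = 96 kt.
Required ΔP = (96/6.5)^(1/0.646) = 14.769^1.548 ≈ 64.59 mb.
P_c ≤ 1010 − 64.59 = 945.41, so the highest integer P_c is 945 mb.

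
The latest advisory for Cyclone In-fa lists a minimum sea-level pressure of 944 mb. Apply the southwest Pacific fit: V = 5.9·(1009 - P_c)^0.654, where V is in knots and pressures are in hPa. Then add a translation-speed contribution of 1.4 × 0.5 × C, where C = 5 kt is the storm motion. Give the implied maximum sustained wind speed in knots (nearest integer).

ΔP = 1009 − 944 = 65 mb.
65^0.654 ≈ 15.334.
V ≈ 5.9 × 15.334 ≈ 90.5 kt.
Translation term: 1.4 × 0.5 × 5 = 3.5 kt.
Corrected V ≈ 94 kt → 94 kt.

94 kt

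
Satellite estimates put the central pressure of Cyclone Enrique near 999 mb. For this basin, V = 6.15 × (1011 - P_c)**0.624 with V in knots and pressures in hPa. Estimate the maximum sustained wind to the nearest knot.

ΔP = 1011 − 999 = 12 mb.
12^0.624 ≈ 4.714.
V ≈ 6.15 × 4.714 ≈ 29.0 kt.

29 kt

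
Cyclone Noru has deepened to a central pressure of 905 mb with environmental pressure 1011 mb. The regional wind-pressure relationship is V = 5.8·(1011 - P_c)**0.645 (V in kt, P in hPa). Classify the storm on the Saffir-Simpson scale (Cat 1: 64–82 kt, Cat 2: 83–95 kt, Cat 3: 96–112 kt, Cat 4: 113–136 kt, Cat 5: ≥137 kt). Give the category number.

ΔP = 1011 − 905 = 106 mb.
V ≈ 5.8 × 106^0.645 = 5.8 × 20.25 ≈ 117 kt.
117 kt falls in the Category 4 band.

4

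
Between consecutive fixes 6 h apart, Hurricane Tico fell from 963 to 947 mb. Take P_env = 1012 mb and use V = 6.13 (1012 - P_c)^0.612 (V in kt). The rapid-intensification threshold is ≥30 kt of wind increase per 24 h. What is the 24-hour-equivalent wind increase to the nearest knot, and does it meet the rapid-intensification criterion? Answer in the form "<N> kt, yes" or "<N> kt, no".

V₁: ΔP = 49, V ≈ 6.13 × 49^0.612 ≈ 66.35 kt.
V₂: ΔP = 65, V ≈ 6.13 × 65^0.612 ≈ 78.88 kt.
ΔV over 6 h = 12.53 kt → 24 h equivalent = 12.53 × 24/6 ≈ 50.12 kt.
50 kt ≥ 30 kt ⇒ rapid intensification.

50 kt, yes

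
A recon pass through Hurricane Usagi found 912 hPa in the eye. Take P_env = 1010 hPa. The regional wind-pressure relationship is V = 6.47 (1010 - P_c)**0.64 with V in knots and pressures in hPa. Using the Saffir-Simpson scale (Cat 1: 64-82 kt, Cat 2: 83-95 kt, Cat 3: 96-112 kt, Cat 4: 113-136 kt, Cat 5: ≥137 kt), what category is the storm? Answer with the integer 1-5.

4

ΔP = 1010 − 912 = 98 hPa.
V ≈ 6.47 × 98^0.64 = 6.47 × 18.81 ≈ 122 kt.
122 kt falls in the Category 4 band.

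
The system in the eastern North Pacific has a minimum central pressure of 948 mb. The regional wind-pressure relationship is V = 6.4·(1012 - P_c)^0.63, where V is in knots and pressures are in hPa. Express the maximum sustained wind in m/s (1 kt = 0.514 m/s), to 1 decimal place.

ΔP = 1012 − 948 = 64 mb.
V ≈ 6.4 × 64^0.63 = 6.4 × 13.737 ≈ 87.917 kt.
87.917 × 0.514 ≈ 45.19 m/s → 45.2 m/s.

45.2 m/s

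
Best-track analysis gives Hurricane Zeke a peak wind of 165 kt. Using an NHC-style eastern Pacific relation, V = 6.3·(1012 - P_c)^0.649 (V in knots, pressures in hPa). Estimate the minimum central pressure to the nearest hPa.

ΔP = (V / 6.3)^(1/0.649) = (165/6.3)^1.541.
165/6.3 = 26.190; 26.190^1.541 ≈ 153.15 hPa.
P_c = 1012 − 153.15 = 858.85 ≈ 859 hPa.

859 hPa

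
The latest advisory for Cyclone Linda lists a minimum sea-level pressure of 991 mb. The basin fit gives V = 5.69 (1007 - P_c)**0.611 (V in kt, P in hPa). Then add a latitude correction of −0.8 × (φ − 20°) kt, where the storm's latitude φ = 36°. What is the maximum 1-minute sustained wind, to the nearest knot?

18 kt

ΔP = 1007 − 991 = 16 mb.
16^0.611 ≈ 5.441.
V ≈ 5.69 × 5.441 ≈ 31.0 kt.
Latitude correction: −0.8 × (36 − 20) = -12.8 kt.
Corrected V ≈ 18.2 kt → 18 kt.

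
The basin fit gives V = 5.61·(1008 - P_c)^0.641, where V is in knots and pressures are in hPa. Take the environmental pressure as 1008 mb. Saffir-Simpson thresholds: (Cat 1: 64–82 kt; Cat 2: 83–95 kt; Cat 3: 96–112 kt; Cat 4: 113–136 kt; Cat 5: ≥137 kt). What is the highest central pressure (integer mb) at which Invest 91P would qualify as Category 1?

963 mb

Category 1 begins at V = 64 kt.
Required ΔP = (64/5.61)^(1/0.641) = 11.408^1.560 ≈ 44.60 mb.
P_c ≤ 1008 − 44.60 = 963.40, so the highest integer P_c is 963 mb.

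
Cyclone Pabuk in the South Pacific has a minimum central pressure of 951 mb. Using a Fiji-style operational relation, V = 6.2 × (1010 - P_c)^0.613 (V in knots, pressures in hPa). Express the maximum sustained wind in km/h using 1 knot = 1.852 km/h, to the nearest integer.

ΔP = 1010 − 951 = 59 mb.
V ≈ 6.2 × 59^0.613 = 6.2 × 12.177 ≈ 75.496 kt.
75.496 × 1.852 ≈ 139.82 km/h → 140 km/h.

140 km/h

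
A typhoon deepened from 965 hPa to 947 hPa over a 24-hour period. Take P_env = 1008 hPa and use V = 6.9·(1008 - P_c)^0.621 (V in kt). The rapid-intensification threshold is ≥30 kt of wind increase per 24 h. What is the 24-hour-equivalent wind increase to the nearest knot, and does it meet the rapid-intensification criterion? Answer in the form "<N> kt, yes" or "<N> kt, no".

V₁: ΔP = 43, V ≈ 6.9 × 43^0.621 ≈ 71.32 kt.
V₂: ΔP = 61, V ≈ 6.9 × 61^0.621 ≈ 88.62 kt.
ΔV over 24 h = 17.30 kt → 24 h equivalent = 17.30 × 24/24 ≈ 17.30 kt.
17 kt < 30 kt ⇒ not rapid intensification.

17 kt, no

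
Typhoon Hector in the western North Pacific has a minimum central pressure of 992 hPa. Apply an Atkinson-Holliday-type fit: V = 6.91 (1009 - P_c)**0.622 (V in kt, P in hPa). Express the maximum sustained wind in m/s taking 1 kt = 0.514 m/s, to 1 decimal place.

20.7 m/s

ΔP = 1009 − 992 = 17 hPa.
V ≈ 6.91 × 17^0.622 = 6.91 × 5.826 ≈ 40.255 kt.
40.255 × 0.514 ≈ 20.69 m/s → 20.7 m/s.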